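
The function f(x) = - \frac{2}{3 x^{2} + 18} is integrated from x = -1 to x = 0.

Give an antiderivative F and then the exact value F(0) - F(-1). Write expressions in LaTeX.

Antiderivative: F(x) = - \frac{\sqrt{6} \operatorname{atan}{\left(\frac{\sqrt{6} x}{6} \right)}}{9}; value = - \frac{\sqrt{6} \operatorname{atan}{\left(\frac{\sqrt{6}}{6} \right)}}{9}

A candidate is checked by its d/dx: the result must match f(x).
F(x) = - \frac{\sqrt{6} \operatorname{atan}{\left(\frac{\sqrt{6} x}{6} \right)}}{9} is an antiderivative of f.
Check: d/dx[- \frac{\sqrt{6} \operatorname{atan}{\left(\frac{\sqrt{6} x}{6} \right)}}{9}] = - \frac{2}{3 x^{2} + 18} = f(x).
F(0) = 0; F(-1) = \frac{\sqrt{6} \operatorname{atan}{\left(\frac{\sqrt{6}}{6} \right)}}{9}.
Integral = F(0) - F(-1) = - \frac{\sqrt{6} \operatorname{atan}{\left(\frac{\sqrt{6}}{6} \right)}}{9}.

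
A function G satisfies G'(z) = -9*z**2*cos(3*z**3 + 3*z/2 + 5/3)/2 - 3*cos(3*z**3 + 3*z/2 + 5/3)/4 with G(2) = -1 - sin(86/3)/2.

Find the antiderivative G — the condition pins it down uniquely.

G'(z) matches the chain-rule pattern g'(h)*h' with inner function h(z) = 3*z**3 + 3*z/2 + 5/3; substituting u = h(z) collapses the integral.
A general antiderivative is -sin(3*z**3 + 3*z/2 + 5/3)/2 + C.
The condition gives C = -1 - sin(86/3)/2 - (-sin(86/3)/2) = -1.
So G(z) = -sin(3*z**3 + 3*z/2 + 5/3)/2 - 1.
Check: d/dz[-sin(3*z**3 + 3*z/2 + 5/3)/2 - 1] = -9*z**2*cos(3*z**3 + 3*z/2 + 5/3)/2 - 3*cos(3*z**3 + 3*z/2 + 5/3)/4 = G'(z).

G(z) = -sin(3*z**3 + 3*z/2 + 5/3)/2 - 1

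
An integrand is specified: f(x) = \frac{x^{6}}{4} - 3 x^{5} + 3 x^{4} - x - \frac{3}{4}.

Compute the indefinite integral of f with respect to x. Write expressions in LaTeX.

F(x) = \frac{x^{7}}{28} - \frac{x^{6}}{2} + \frac{3 x^{5}}{5} - \frac{x^{2}}{2} - \frac{3 x}{4} + C

Integrate term by term and add the pieces.
Check: d/dx[\frac{x^{7}}{28} - \frac{x^{6}}{2} + \frac{3 x^{5}}{5} - \frac{x^{2}}{2} - \frac{3 x}{4}] = \frac{x^{6}}{4} - 3 x^{5} + 3 x^{4} - x - \frac{3}{4} = f(x).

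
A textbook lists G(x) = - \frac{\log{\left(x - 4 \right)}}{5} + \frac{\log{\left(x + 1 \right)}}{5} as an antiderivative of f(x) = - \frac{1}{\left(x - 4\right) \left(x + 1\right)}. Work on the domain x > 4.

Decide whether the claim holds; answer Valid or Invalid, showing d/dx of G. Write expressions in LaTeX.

d/dx[G] = - \frac{1}{x^{2} - 3 x - 4}
This equals f(x) exactly, so the claim holds.

Valid - the claim checks out under differentiation.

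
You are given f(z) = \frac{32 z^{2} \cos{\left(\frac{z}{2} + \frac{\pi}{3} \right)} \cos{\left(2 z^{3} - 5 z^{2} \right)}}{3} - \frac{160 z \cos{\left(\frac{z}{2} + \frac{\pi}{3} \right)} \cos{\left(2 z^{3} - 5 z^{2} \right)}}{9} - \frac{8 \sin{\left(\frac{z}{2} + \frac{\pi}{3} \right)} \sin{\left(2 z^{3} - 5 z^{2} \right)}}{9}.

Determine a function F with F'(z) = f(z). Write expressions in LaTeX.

Recognize the product-rule pattern: f = u'v + uv' with u = \frac{16 \cos{\left(\frac{z}{2} + \frac{\pi}{3} \right)}}{9}, v = \sin{\left(2 z^{3} - 5 z^{2} \right)}, so integration by parts undoes it.
Check: d/dz[\frac{16 \sin{\left(2 z^{3} - 5 z^{2} \right)} \cos{\left(\frac{z}{2} + \frac{\pi}{3} \right)}}{9}] = \frac{32 z^{2} \cos{\left(\frac{z}{2} + \frac{\pi}{3} \right)} \cos{\left(2 z^{3} - 5 z^{2} \right)}}{3} - \frac{160 z \cos{\left(\frac{z}{2} + \frac{\pi}{3} \right)} \cos{\left(2 z^{3} - 5 z^{2} \right)}}{9} - \frac{8 \sin{\left(\frac{z}{2} + \frac{\pi}{3} \right)} \sin{\left(2 z^{3} - 5 z^{2} \right)}}{9} = f(z).

An antiderivative is F(z) = \frac{16 \sin{\left(2 z^{3} - 5 z^{2} \right)} \cos{\left(\frac{z}{2} + \frac{\pi}{3} \right)}}{9}.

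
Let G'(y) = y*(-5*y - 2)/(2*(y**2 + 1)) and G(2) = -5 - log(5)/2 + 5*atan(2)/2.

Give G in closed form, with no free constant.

Whatever form G(y) takes, its d/dy must return the stated G'(y).
A general antiderivative is -5*y/2 - log(y**2 + 1)/2 + 5*atan(y)/2 + C.
The condition gives C = -5 - log(5)/2 + 5*atan(2)/2 - (-5 - log(5)/2 + 5*atan(2)/2) = 0.
So G(y) = -5*y/2 - log(y**2 + 1)/2 + 5*atan(y)/2.
Check: d/dy[-5*y/2 - log(y**2 + 1)/2 + 5*atan(y)/2] = (-5*y**2 - 2*y)/(2*y**2 + 2), which equals G'(y).

G(y) = -5*y/2 - log(y**2 + 1)/2 + 5*atan(y)/2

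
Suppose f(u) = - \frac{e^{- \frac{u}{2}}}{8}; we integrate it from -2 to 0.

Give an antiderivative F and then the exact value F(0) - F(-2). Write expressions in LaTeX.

A first test for any F(u): its u-derivative must equal f(u) identically.
F(u) = \frac{e^{- \frac{u}{2}}}{4} is an antiderivative of f.
Check: d/du[\frac{e^{- \frac{u}{2}}}{4}] = - \frac{e^{- \frac{u}{2}}}{8} = f(u).
F(0) = \frac{1}{4}; F(-2) = \frac{e}{4}.
Integral = F(0) - F(-2) = \frac{1}{4} - \frac{e}{4}.

Antiderivative: F(u) = \frac{e^{- \frac{u}{2}}}{4}; value = \frac{1}{4} - \frac{e}{4}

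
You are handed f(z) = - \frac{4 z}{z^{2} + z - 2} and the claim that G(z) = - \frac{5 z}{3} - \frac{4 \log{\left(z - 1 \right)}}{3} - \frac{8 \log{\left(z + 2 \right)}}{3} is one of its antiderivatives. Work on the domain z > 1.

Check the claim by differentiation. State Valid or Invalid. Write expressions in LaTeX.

d/dz[G] = \frac{- 5 z^{2} - 17 z + 10}{3 z^{2} + 3 z - 6}
d/dz[G] - f(z) = - \frac{5}{3} != 0.

Invalid: d/dz[G] - f = - \frac{5}{3}, which is not 0.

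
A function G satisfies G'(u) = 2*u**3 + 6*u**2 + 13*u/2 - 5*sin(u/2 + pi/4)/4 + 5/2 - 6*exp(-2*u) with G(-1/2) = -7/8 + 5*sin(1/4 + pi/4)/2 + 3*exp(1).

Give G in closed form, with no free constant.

G(u) = ((-4*u**2 - 8*u - 5)**2*exp(2*u) + 80*exp(2*u)*cos(u/2 + pi/4) - 32*exp(2*u) + 96)*exp(-2*u)/32

The integrand splits into summands that can be handled one at a time.
A general antiderivative is (-u**2 - 2*u - 5/4)**2/2 + 5*cos(u/2 + pi/4)/2 + 3*exp(-2*u) + C.
The condition gives C = -7/8 + 5*sin(1/4 + pi/4)/2 + 3*exp(1) - (1/8 + 5*sin(1/4 + pi/4)/2 + 3*exp(1)) = -1.
So G(u) = ((-4*u**2 - 8*u - 5)**2*exp(2*u) + 80*exp(2*u)*cos(u/2 + pi/4) - 32*exp(2*u) + 96)*exp(-2*u)/32.
Check: d/du[((-4*u**2 - 8*u - 5)**2*exp(2*u) + 80*exp(2*u)*cos(u/2 + pi/4) - 32*exp(2*u) + 96)*exp(-2*u)/32] = (8*u**3*exp(2*u) + 24*u**2*exp(2*u) + 26*u*exp(2*u) - 5*exp(2*u)*sin(u/2 + pi/4) + 10*exp(2*u) - 24)*exp(-2*u)/4, which equals G'(u).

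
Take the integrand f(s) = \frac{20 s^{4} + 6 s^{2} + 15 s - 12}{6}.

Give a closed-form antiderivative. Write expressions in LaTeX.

An antiderivative is F(s) = \frac{2 s^{5}}{3} + \frac{s^{3}}{3} + \frac{5 s^{2}}{4} - 2 s.

Differentiate the proposed F(s) back; it has to land on f(s) exactly.
Check: d/ds[\frac{2 s^{5}}{3} + \frac{s^{3}}{3} + \frac{5 s^{2}}{4} - 2 s] = \frac{10 s^{4}}{3} + s^{2} + \frac{5 s}{2} - 2, which equals f(s).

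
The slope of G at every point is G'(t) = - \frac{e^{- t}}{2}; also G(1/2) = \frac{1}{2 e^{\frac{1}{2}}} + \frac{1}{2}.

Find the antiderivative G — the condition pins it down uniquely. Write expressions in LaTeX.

A first test for any G(t): its t-derivative must equal the given G'(t).
A general antiderivative is \frac{e^{- t}}{2} + C.
The condition gives C = \frac{1}{2 e^{\frac{1}{2}}} + \frac{1}{2} - (\frac{1}{2 e^{\frac{1}{2}}}) = \frac{1}{2}.
So G(t) = \frac{1}{2} + \frac{e^{- t}}{2}.
Check: d/dt[\frac{1}{2} + \frac{e^{- t}}{2}] = - \frac{e^{- t}}{2} = G'(t).

G(t) = \frac{1}{2} + \frac{e^{- t}}{2}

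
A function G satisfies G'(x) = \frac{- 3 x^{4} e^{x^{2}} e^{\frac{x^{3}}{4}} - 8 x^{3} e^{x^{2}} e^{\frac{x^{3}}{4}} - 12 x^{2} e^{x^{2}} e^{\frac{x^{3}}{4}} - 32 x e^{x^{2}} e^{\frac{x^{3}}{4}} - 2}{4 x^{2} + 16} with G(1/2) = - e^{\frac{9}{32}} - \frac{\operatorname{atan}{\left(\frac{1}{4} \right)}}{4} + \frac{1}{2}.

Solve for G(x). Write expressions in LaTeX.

The proposed G(x) is checked by its d/dx: the result must match the given G'(x).
A general antiderivative is - e^{\frac{x^{3}}{4} + x^{2}} - \frac{\operatorname{atan}{\left(\frac{x}{2} \right)}}{4} + C.
The condition gives C = - e^{\frac{9}{32}} - \frac{\operatorname{atan}{\left(\frac{1}{4} \right)}}{4} + \frac{1}{2} - (- e^{\frac{9}{32}} - \frac{\operatorname{atan}{\left(\frac{1}{4} \right)}}{4}) = \frac{1}{2}.
So G(x) = - e^{x^{2}} e^{\frac{x^{3}}{4}} - \frac{\operatorname{atan}{\left(\frac{x}{2} \right)}}{4} + \frac{1}{2}.
Check: d/dx[- e^{x^{2}} e^{\frac{x^{3}}{4}} - \frac{\operatorname{atan}{\left(\frac{x}{2} \right)}}{4} + \frac{1}{2}] = \frac{- 3 x^{4} e^{x^{2}} e^{\frac{x^{3}}{4}} - 8 x^{3} e^{x^{2}} e^{\frac{x^{3}}{4}} - 12 x^{2} e^{x^{2}} e^{\frac{x^{3}}{4}} - 32 x e^{x^{2}} e^{\frac{x^{3}}{4}} - 2}{4 x^{2} + 16} = G'(x).

G(x) = - e^{x^{2}} e^{\frac{x^{3}}{4}} - \frac{\operatorname{atan}{\left(\frac{x}{2} \right)}}{4} + \frac{1}{2}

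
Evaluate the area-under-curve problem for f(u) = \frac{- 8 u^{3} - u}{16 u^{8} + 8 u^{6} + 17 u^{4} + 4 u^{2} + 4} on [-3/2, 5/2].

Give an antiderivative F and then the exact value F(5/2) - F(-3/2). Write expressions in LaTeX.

f matches the chain-rule pattern g'(h)*h' with inner function h(u) = 2 u^{4} + \frac{u^{2}}{2} + 1; substituting w = h(u) collapses the integral.
F(u) = \frac{1}{2 \left(4 u^{4} + u^{2} + 2\right)} is an antiderivative of f.
Check: d/du[\frac{1}{2 \left(4 u^{4} + u^{2} + 2\right)}] = \frac{- 8 u^{3} - u}{16 u^{8} + 8 u^{6} + 17 u^{4} + 4 u^{2} + 4} = f(u).
F(5/2) = \frac{1}{329}; F(-3/2) = \frac{1}{49}.
Integral = F(5/2) - F(-3/2) = - \frac{40}{2303}.

Antiderivative: F(u) = \frac{1}{2 \left(4 u^{4} + u^{2} + 2\right)}; value = - \frac{40}{2303}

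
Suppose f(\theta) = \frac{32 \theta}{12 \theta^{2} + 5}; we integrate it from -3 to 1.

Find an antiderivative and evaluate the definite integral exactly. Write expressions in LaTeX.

f matches the chain-rule pattern g'(h)*h' with inner function h(\theta) = 4 \theta^{2} + \frac{5}{3}; substituting u = h(\theta) collapses the integral.
F(\theta) = \frac{4 \log{\left(4 \theta^{2} + \frac{5}{3} \right)}}{3} is an antiderivative of f.
Check: d/d\theta[\frac{4 \log{\left(4 \theta^{2} + \frac{5}{3} \right)}}{3}] = \frac{32 \theta}{12 \theta^{2} + 5} = f(\theta).
F(1) = \frac{4 \log{\left(\frac{17}{3} \right)}}{3}; F(-3) = \frac{4 \log{\left(\frac{113}{3} \right)}}{3}.
Integral = F(1) - F(-3) = - \frac{4 \log{\left(\frac{113}{3} \right)}}{3} + \frac{4 \log{\left(\frac{17}{3} \right)}}{3}.

Antiderivative: F(\theta) = \frac{4 \log{\left(4 \theta^{2} + \frac{5}{3} \right)}}{3}; value = - \frac{4 \log{\left(\frac{113}{3} \right)}}{3} + \frac{4 \log{\left(\frac{17}{3} \right)}}{3}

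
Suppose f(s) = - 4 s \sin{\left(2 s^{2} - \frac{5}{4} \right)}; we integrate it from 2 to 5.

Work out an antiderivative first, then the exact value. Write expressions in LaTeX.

Antiderivative: F(s) = \cos{\left(2 s^{2} - \frac{5}{4} \right)}; value = - \cos{\left(\frac{27}{4} \right)} + \cos{\left(\frac{195}{4} \right)}

f matches the chain-rule pattern g'(h)*h' with inner function h(s) = 2 s^{2} - \frac{5}{4}; substituting u = h(s) collapses the integral.
F(s) = \cos{\left(2 s^{2} - \frac{5}{4} \right)} is an antiderivative of f.
Check: d/ds[\cos{\left(2 s^{2} - \frac{5}{4} \right)}] = - 4 s \sin{\left(2 s^{2} - \frac{5}{4} \right)} = f(s).
F(5) = \cos{\left(\frac{195}{4} \right)}; F(2) = \cos{\left(\frac{27}{4} \right)}.
Integral = F(5) - F(2) = - \cos{\left(\frac{27}{4} \right)} + \cos{\left(\frac{195}{4} \right)}.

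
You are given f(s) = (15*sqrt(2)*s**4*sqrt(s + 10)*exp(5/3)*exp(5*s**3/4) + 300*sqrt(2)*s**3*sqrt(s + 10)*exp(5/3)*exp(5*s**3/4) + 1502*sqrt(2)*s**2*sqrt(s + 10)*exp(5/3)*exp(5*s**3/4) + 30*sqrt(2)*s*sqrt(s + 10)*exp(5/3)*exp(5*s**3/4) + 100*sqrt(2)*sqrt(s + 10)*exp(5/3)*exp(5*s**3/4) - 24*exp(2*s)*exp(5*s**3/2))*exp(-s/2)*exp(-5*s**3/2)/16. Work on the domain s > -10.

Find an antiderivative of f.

Check any antiderivative F(s) by computing F'(s) and comparing it with f(s).
Check: d/ds[sqrt(2)*(-s**2*sqrt(s + 10) - 20*s*sqrt(s + 10) - 100*sqrt(s + 10) - 2*sqrt(2)*exp(-5/3)*exp(2*s)*exp(5*s**3/4))*exp(5/3)*exp(-s/2)*exp(-5*s**3/4)/4] = (15*sqrt(2)*s**5*exp(5/3) + 450*sqrt(2)*s**4*exp(5/3) + 4502*sqrt(2)*s**3*exp(5/3) + 15050*sqrt(2)*s**2*exp(5/3) + 400*sqrt(2)*s*exp(5/3) - 24*sqrt(s + 10)*exp(2*s)*exp(5*s**3/4) + 1000*sqrt(2)*exp(5/3))*exp(-s/2)*exp(-5*s**3/4)/(16*sqrt(s + 10)), which equals f(s).

An antiderivative is F(s) = sqrt(2)*(-s**2*sqrt(s + 10) - 20*s*sqrt(s + 10) - 100*sqrt(s + 10) - 2*sqrt(2)*exp(-5/3)*exp(2*s)*exp(5*s**3/4))*exp(5/3)*exp(-s/2)*exp(-5*s**3/4)/4.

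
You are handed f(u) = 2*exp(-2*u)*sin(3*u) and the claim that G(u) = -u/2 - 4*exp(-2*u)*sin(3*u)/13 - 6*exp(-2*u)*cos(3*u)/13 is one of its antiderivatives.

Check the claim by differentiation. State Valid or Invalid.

d/du[G] = (-exp(2*u) + 4*sin(3*u))*exp(-2*u)/2
d/du[G] - f(u) = -1/2 != 0.

Invalid: d/du[G] - f = -1/2, which is not 0.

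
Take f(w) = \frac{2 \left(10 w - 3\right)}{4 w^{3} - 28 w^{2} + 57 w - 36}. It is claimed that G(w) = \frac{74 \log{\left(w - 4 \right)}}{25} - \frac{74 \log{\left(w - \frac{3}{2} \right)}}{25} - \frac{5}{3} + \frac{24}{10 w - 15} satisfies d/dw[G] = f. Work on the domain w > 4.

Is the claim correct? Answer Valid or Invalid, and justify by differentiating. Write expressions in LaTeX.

d/dw[G] = \frac{20 w - 6}{4 w^{3} - 28 w^{2} + 57 w - 36}
This equals f(w) exactly, so the claim holds.

Valid. The derivative of G reproduces f.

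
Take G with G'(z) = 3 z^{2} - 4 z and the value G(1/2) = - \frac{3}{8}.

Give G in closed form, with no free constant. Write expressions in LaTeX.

G(z) = z^{2} \left(z - 2\right)

Integrate term by term and add the pieces.
A general antiderivative is z^{3} - 2 z^{2} + C.
The condition gives C = - \frac{3}{8} - (- \frac{3}{8}) = 0.
So G(z) = z^{2} \left(z - 2\right).
Check: d/dz[z^{2} \left(z - 2\right)] = 3 z^{2} - 4 z = G'(z).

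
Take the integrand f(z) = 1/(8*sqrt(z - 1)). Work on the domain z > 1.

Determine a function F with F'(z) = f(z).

An antiderivative is F(z) = sqrt(z - 1)/4.

Check any antiderivative F(z) by computing F'(z) and comparing it with f(z).
Check: d/dz[sqrt(z - 1)/4] = 1/(8*sqrt(z - 1)) = f(z).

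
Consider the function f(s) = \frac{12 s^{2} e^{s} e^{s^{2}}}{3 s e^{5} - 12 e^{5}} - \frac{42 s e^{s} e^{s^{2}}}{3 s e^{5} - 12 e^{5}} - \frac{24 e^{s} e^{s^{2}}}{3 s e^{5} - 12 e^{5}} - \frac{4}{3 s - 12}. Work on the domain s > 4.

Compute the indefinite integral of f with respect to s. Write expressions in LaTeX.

F(s) = \frac{2 e^{s} e^{s^{2}}}{e^{5}} - \frac{4 \log{\left(s - 4 \right)}}{3} + C

The integrand splits into summands that can be handled one at a time.
Check: d/ds[\frac{2 e^{s} e^{s^{2}}}{e^{5}} - \frac{4 \log{\left(s - 4 \right)}}{3}] = \frac{12 s^{2} e^{s} e^{s^{2}} - 42 s e^{s} e^{s^{2}} - 24 e^{s} e^{s^{2}} - 4 e^{5}}{3 s e^{5} - 12 e^{5}}, which equals f(s).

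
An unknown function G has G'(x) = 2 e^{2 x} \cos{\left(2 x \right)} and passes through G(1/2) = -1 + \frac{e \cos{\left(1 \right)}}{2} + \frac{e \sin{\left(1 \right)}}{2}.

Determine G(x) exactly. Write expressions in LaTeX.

G(x) = \frac{e^{2 x} \sin{\left(2 x \right)}}{2} + \frac{e^{2 x} \cos{\left(2 x \right)}}{2} - 1

Whatever form G(x) takes, its d/dx must return the stated G'(x).
A general antiderivative is \frac{e^{2 x} \sin{\left(2 x \right)}}{2} + \frac{e^{2 x} \cos{\left(2 x \right)}}{2} + C.
The condition gives C = -1 + \frac{e \cos{\left(1 \right)}}{2} + \frac{e \sin{\left(1 \right)}}{2} - (\frac{e \cos{\left(1 \right)}}{2} + \frac{e \sin{\left(1 \right)}}{2}) = -1.
So G(x) = \frac{e^{2 x} \sin{\left(2 x \right)}}{2} + \frac{e^{2 x} \cos{\left(2 x \right)}}{2} - 1.
Check: d/dx[\frac{e^{2 x} \sin{\left(2 x \right)}}{2} + \frac{e^{2 x} \cos{\left(2 x \right)}}{2} - 1] = 2 e^{2 x} \cos{\left(2 x \right)} = G'(x).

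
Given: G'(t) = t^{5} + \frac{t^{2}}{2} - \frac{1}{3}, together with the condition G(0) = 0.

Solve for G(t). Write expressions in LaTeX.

G(t) = \frac{t \left(t^{5} + t^{2} - 2\right)}{6}

The integrand splits into summands that can be handled one at a time.
A general antiderivative is \frac{t^{6}}{6} + \frac{t^{3}}{6} - \frac{t}{3} + C.
The condition gives C = 0 - (0) = 0.
So G(t) = \frac{t \left(t^{5} + t^{2} - 2\right)}{6}.
Check: d/dt[\frac{t \left(t^{5} + t^{2} - 2\right)}{6}] = t^{5} + \frac{t^{2}}{2} - \frac{1}{3} = G'(t).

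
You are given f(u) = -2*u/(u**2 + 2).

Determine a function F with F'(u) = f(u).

The substitution w = u**2 + 2 works: f is exactly (dF/dw)*(dw/du) for that inner function.
Check: d/du[-log(u**2 + 2)] = -2*u/(u**2 + 2) = f(u).

An antiderivative is F(u) = -log(u**2 + 2).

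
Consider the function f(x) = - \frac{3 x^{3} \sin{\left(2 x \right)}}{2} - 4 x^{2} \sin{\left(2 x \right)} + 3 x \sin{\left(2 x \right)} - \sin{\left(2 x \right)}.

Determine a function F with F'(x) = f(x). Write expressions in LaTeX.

An antiderivative is F(x) = \frac{3 x^{3} \cos{\left(2 x \right)}}{4} - \frac{9 x^{2} \sin{\left(2 x \right)}}{8} + 2 x^{2} \cos{\left(2 x \right)} - 2 x \sin{\left(2 x \right)} - \frac{21 x \cos{\left(2 x \right)}}{8} + \frac{21 \sin{\left(2 x \right)}}{16} - \frac{\cos{\left(2 x \right)}}{2}.

The integrand splits into summands that can be handled one at a time.
Check: d/dx[\frac{3 x^{3} \cos{\left(2 x \right)}}{4} - \frac{9 x^{2} \sin{\left(2 x \right)}}{8} + 2 x^{2} \cos{\left(2 x \right)} - 2 x \sin{\left(2 x \right)} - \frac{21 x \cos{\left(2 x \right)}}{8} + \frac{21 \sin{\left(2 x \right)}}{16} - \frac{\cos{\left(2 x \right)}}{2}] = - \frac{3 x^{3} \sin{\left(2 x \right)}}{2} - 4 x^{2} \sin{\left(2 x \right)} + 3 x \sin{\left(2 x \right)} - \sin{\left(2 x \right)} = f(x).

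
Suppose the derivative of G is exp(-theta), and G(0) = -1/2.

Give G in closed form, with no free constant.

G(theta) = (exp(theta) - 2)*exp(-theta)/2

The proposed G(theta) is checked by its d/dtheta: the result must match the given G'(theta).
A general antiderivative is -exp(-theta) + C.
The condition gives C = -1/2 - (-1) = 1/2.
So G(theta) = (exp(theta) - 2)*exp(-theta)/2.
Check: d/dtheta[(exp(theta) - 2)*exp(-theta)/2] = exp(-theta) = G'(theta).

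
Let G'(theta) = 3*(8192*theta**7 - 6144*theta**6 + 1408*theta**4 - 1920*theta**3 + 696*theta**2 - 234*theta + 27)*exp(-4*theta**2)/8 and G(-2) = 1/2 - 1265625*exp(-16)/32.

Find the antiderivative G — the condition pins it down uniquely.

G'(theta) has the shape u'v + uv' for u = -6*(4*theta**2 - theta + 3/4)**3 and v = exp(-4*theta**2) — it is the derivative of the product u*v.
A general antiderivative is -6*(4*theta**2 - theta + 3/4)**3*exp(-4*theta**2) + C.
The condition gives C = 1/2 - 1265625*exp(-16)/32 - (-1265625*exp(-16)/32) = 1/2.
So G(theta) = -6*(4*theta**2 - theta + 3/4)**3*exp(-4*theta**2) + 1/2.
Check: d/dtheta[-6*(4*theta**2 - theta + 3/4)**3*exp(-4*theta**2) + 1/2] = (24576*theta**7 - 18432*theta**6 + 4224*theta**4 - 5760*theta**3 + 2088*theta**2 - 702*theta + 81)*exp(-4*theta**2)/8, which equals G'(theta).

G(theta) = -6*(4*theta**2 - theta + 3/4)**3*exp(-4*theta**2) + 1/2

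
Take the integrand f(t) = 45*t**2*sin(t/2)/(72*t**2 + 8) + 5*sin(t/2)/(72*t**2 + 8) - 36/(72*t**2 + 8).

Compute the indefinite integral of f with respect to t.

The integrand splits into summands that can be handled one at a time.
Check: d/dt[-5*cos(t/2)/4 - 3*atan(3*t)/2] = (45*t**2*sin(t/2) + 5*sin(t/2) - 36)/(72*t**2 + 8), which equals f(t).

F(t) = -5*cos(t/2)/4 - 3*atan(3*t)/2 + C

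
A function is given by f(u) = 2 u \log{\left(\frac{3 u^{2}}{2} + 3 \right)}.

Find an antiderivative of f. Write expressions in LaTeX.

An antiderivative is F(u) = u^{2} \log{\left(\frac{3 u^{2}}{2} + 3 \right)} - u^{2} + 2 \log{\left(u^{2} + 2 \right)}.

Since d/du undoes antidifferentiation here, F'(u) = f(u) is required of F(u).
Check: d/du[u^{2} \log{\left(\frac{3 u^{2}}{2} + 3 \right)} - u^{2} + 2 \log{\left(u^{2} + 2 \right)}] = 2 u \log{\left(\frac{u^{2}}{2} + 1 \right)} + 2 u \log{\left(3 \right)}, which equals f(u).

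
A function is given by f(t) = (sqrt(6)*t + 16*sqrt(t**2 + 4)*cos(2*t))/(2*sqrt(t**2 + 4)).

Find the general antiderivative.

Whatever form F(t) takes, F'(t) = f(t) is non-negotiable.
Check: d/dt[(sqrt(6)*sqrt(t**2 + 4) + 8*sin(2*t))/2] = (sqrt(6)*t + 16*sqrt(t**2 + 4)*cos(2*t))/(2*sqrt(t**2 + 4)) = f(t).

F(t) = (sqrt(6)*sqrt(t**2 + 4) + 8*sin(2*t))/2 + C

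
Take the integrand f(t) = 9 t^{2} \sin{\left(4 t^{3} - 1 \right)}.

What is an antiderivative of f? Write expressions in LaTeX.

f matches the chain-rule pattern g'(h)*h' with inner function h(t) = 4 t^{3} - 1; substituting u = h(t) collapses the integral.
Check: d/dt[- \frac{3 \cos{\left(4 t^{3} - 1 \right)}}{4}] = 9 t^{2} \sin{\left(4 t^{3} - 1 \right)} = f(t).

An antiderivative is F(t) = - \frac{3 \cos{\left(4 t^{3} - 1 \right)}}{4}.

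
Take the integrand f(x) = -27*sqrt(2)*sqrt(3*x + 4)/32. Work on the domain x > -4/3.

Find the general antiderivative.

F(x) = -3*sqrt(2)*(3*x + 4)**(3/2)/16 + C

An antiderivative F(x) passes only if d/dx[F] lands on f(x) exactly.
Check: d/dx[-3*sqrt(2)*(3*x + 4)**(3/2)/16] = -27*sqrt(2)*sqrt(3*x + 4)/32 = f(x).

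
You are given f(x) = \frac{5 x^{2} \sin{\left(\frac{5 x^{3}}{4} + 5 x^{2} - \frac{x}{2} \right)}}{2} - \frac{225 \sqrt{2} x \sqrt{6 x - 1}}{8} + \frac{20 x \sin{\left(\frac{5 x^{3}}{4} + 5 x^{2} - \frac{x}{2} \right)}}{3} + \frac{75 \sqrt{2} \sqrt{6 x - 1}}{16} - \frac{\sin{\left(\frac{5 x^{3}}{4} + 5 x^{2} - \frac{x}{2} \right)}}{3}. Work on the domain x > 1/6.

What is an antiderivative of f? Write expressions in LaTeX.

The integrand splits into summands that can be handled one at a time.
Check: d/dx[- \frac{5 \left(3 x - \frac{1}{2}\right)^{\frac{5}{2}}}{2} - \frac{2 \cos{\left(\frac{5 x^{3}}{4} + 5 x^{2} - \frac{x}{2} \right)}}{3}] = \frac{\sqrt{2} \left(60 \sqrt{2} x^{2} \sin{\left(\frac{5 x^{3}}{4} + 5 x^{2} - \frac{x}{2} \right)} - 1350 x \sqrt{6 x - 1} + 160 \sqrt{2} x \sin{\left(\frac{5 x^{3}}{4} + 5 x^{2} - \frac{x}{2} \right)} + 225 \sqrt{6 x - 1} - 8 \sqrt{2} \sin{\left(\frac{5 x^{3}}{4} + 5 x^{2} - \frac{x}{2} \right)}\right)}{48}, which equals f(x).

An antiderivative is F(x) = - \frac{5 \left(3 x - \frac{1}{2}\right)^{\frac{5}{2}}}{2} - \frac{2 \cos{\left(\frac{5 x^{3}}{4} + 5 x^{2} - \frac{x}{2} \right)}}{3}.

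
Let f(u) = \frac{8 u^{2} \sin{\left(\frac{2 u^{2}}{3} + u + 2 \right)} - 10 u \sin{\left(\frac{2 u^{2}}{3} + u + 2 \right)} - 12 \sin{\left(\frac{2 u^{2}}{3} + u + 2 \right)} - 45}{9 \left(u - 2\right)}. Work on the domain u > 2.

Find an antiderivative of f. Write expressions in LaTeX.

Recover f(u) by differentiating a candidate F(u); any mismatch rules it out.
Check: d/du[\frac{- 15 \log{\left(3 u - 6 \right)} - 2 \cos{\left(\frac{2 u^{2}}{3} + u + 2 \right)}}{3}] = \frac{8 u^{2} \sin{\left(\frac{2 u^{2}}{3} + u + 2 \right)} - 10 u \sin{\left(\frac{2 u^{2}}{3} + u + 2 \right)} - 12 \sin{\left(\frac{2 u^{2}}{3} + u + 2 \right)} - 45}{9 u - 18}, which equals f(u).

An antiderivative is F(u) = \frac{- 15 \log{\left(3 u - 6 \right)} - 2 \cos{\left(\frac{2 u^{2}}{3} + u + 2 \right)}}{3}.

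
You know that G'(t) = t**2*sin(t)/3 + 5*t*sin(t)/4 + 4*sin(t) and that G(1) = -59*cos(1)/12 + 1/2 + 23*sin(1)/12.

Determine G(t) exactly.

The integrand splits into summands that can be handled one at a time.
A general antiderivative is -t**2*cos(t)/3 + 2*t*sin(t)/3 - 5*t*cos(t)/4 + 5*sin(t)/4 - 10*cos(t)/3 + C.
The condition gives C = -59*cos(1)/12 + 1/2 + 23*sin(1)/12 - (-59*cos(1)/12 + 23*sin(1)/12) = 1/2.
So G(t) = -t**2*cos(t)/3 + 2*t*sin(t)/3 - 5*t*cos(t)/4 + 5*sin(t)/4 - 10*cos(t)/3 + 1/2.
Check: d/dt[-t**2*cos(t)/3 + 2*t*sin(t)/3 - 5*t*cos(t)/4 + 5*sin(t)/4 - 10*cos(t)/3 + 1/2] = t**2*sin(t)/3 + 5*t*sin(t)/4 + 4*sin(t) = G'(t).

G(t) = -t**2*cos(t)/3 + 2*t*sin(t)/3 - 5*t*cos(t)/4 + 5*sin(t)/4 - 10*cos(t)/3 + 1/2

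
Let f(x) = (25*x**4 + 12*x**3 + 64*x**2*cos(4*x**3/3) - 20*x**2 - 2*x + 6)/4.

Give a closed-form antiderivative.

An antiderivative F(x) passes only if d/dx[F] lands on f(x) exactly.
Check: d/dx[(15*x**5 + 9*x**4 - 20*x**3 - 3*x**2 + 18*x + 48*sin(4*x**3/3) - 36)/12] = 25*x**4/4 + 3*x**3 + 16*x**2*cos(4*x**3/3) - 5*x**2 - x/2 + 3/2, which equals f(x).

An antiderivative is F(x) = (15*x**5 + 9*x**4 - 20*x**3 - 3*x**2 + 18*x + 48*sin(4*x**3/3) - 36)/12.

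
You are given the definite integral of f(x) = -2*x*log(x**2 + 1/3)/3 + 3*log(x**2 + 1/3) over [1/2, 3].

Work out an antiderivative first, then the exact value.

Antiderivative: F(x) = (3*x**2 + 3*x*(9 - x)*log(x**2 + 1/3) - 54*x - log(x**2 + 1/3) + 18*sqrt(3)*atan(sqrt(3)*x))/9; value = -145/12 - 2*sqrt(3)*atan(sqrt(3)/2) - 47*log(7/12)/36 + 2*sqrt(3)*atan(3*sqrt(3)) + 53*log(28/3)/9

Integrate term by term and add the pieces.
F(x) = (3*x**2 + 3*x*(9 - x)*log(x**2 + 1/3) - 54*x - log(x**2 + 1/3) + 18*sqrt(3)*atan(sqrt(3)*x))/9 is an antiderivative of f.
Check: d/dx[(3*x**2 + 3*x*(9 - x)*log(x**2 + 1/3) - 54*x - log(x**2 + 1/3) + 18*sqrt(3)*atan(sqrt(3)*x))/9] = -2*x*log(x**2 + 1/3)/3 + 3*log(x**2 + 1/3) = f(x).
F(3) = -15 + 2*sqrt(3)*atan(3*sqrt(3)) + 53*log(28/3)/9; F(1/2) = -35/12 + 47*log(7/12)/36 + 2*sqrt(3)*atan(sqrt(3)/2).
Integral = F(3) - F(1/2) = -145/12 - 2*sqrt(3)*atan(sqrt(3)/2) - 47*log(7/12)/36 + 2*sqrt(3)*atan(3*sqrt(3)) + 53*log(28/3)/9.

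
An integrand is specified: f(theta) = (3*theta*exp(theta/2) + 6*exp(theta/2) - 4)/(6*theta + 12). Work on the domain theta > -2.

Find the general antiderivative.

An antiderivative F(theta) passes only if d/dtheta[F] lands on f(theta) exactly.
Check: d/dtheta[exp(theta/2) - 2*log(theta + 2)/3] = (3*theta*exp(theta/2) + 6*exp(theta/2) - 4)/(6*theta + 12) = f(theta).

F(theta) = exp(theta/2) - 2*log(theta + 2)/3 + C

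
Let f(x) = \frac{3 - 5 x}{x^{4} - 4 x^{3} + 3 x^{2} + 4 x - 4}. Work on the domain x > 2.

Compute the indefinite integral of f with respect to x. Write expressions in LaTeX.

F(x) = \frac{13 \left(x - 2\right) \log{\left(x - 2 \right)} - 9 \left(x - 2\right) \log{\left(x - 1 \right)} - 4 \left(x - 2\right) \log{\left(x + 1 \right)} + 21}{9 \left(x - 2\right)} + C

Factor the denominator (\left(x - 2\right)^{2} \left(x - 1\right) \left(x + 1\right)) and decompose: f = - \frac{4}{9 \left(x + 1\right)} - \frac{1}{x - 1} + \frac{13}{9 \left(x - 2\right)} - \frac{7}{3 \left(x - 2\right)^{2}}; each piece integrates to a log, atan, or power term.
Check: d/dx[\frac{13 \left(x - 2\right) \log{\left(x - 2 \right)} - 9 \left(x - 2\right) \log{\left(x - 1 \right)} - 4 \left(x - 2\right) \log{\left(x + 1 \right)} + 21}{9 \left(x - 2\right)}] = \frac{3 - 5 x}{x^{4} - 4 x^{3} + 3 x^{2} + 4 x - 4} = f(x).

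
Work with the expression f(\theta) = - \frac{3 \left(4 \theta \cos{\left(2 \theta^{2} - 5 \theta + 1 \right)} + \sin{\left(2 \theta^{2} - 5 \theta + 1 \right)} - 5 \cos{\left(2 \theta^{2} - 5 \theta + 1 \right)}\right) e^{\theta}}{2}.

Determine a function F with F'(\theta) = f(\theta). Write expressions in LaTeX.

An antiderivative is F(\theta) = - \frac{3 e^{\theta} \sin{\left(2 \theta^{2} - 5 \theta + 1 \right)}}{2}.

Recognize the product-rule pattern: f = u'v + uv' with u = - \frac{3 e^{\theta}}{2}, v = \sin{\left(2 \theta^{2} - 5 \theta + 1 \right)}, so integration by parts undoes it.
Check: d/d\theta[- \frac{3 e^{\theta} \sin{\left(2 \theta^{2} - 5 \theta + 1 \right)}}{2}] = - 6 \theta e^{\theta} \cos{\left(2 \theta^{2} - 5 \theta + 1 \right)} - \frac{3 e^{\theta} \sin{\left(2 \theta^{2} - 5 \theta + 1 \right)}}{2} + \frac{15 e^{\theta} \cos{\left(2 \theta^{2} - 5 \theta + 1 \right)}}{2}, which equals f(\theta).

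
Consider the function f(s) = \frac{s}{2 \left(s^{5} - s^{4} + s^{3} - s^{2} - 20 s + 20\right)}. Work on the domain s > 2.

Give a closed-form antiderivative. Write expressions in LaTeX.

An antiderivative is F(s) = \frac{\log{\left(s - 2 \right)}}{36} - \frac{\log{\left(s - 1 \right)}}{36} - \frac{\log{\left(s + 2 \right)}}{108} + \frac{\log{\left(s^{2} + 5 \right)}}{216} - \frac{\sqrt{5} \operatorname{atan}{\left(\frac{\sqrt{5} s}{5} \right)}}{108}.

The denominator factors as 2 \left(s - 2\right) \left(s - 1\right) \left(s + 2\right) \left(s^{2} + 5\right); partial fractions split f into directly integrable pieces: \frac{s - 5}{108 \left(s^{2} + 5\right)} - \frac{1}{108 \left(s + 2\right)} - \frac{1}{36 \left(s - 1\right)} + \frac{1}{36 \left(s - 2\right)}.
Check: d/ds[\frac{\log{\left(s - 2 \right)}}{36} - \frac{\log{\left(s - 1 \right)}}{36} - \frac{\log{\left(s + 2 \right)}}{108} + \frac{\log{\left(s^{2} + 5 \right)}}{216} - \frac{\sqrt{5} \operatorname{atan}{\left(\frac{\sqrt{5} s}{5} \right)}}{108}] = \frac{s}{2 s^{5} - 2 s^{4} + 2 s^{3} - 2 s^{2} - 40 s + 40}, which equals f(s).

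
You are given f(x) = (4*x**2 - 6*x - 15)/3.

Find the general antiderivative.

F(x) = x*(4*x**2 - 9*x - 45)/9 + C

An antiderivative F(x) passes only if d/dx[F] lands on f(x) exactly.
Check: d/dx[x*(4*x**2 - 9*x - 45)/9] = 4*x**2/3 - 2*x - 5, which equals f(x).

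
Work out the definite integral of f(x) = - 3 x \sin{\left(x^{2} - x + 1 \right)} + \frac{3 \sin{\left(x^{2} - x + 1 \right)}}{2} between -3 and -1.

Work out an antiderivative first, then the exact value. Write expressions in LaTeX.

The substitution u = x^{2} - x + 1 works: f is exactly (dF/du)*(du/dx) for that inner function.
F(x) = \frac{3 \cos{\left(x^{2} - x + 1 \right)}}{2} is an antiderivative of f.
Check: d/dx[\frac{3 \cos{\left(x^{2} - x + 1 \right)}}{2}] = - 3 x \sin{\left(x^{2} - x + 1 \right)} + \frac{3 \sin{\left(x^{2} - x + 1 \right)}}{2} = f(x).
F(-1) = \frac{3 \cos{\left(3 \right)}}{2}; F(-3) = \frac{3 \cos{\left(13 \right)}}{2}.
Integral = F(-1) - F(-3) = \frac{3 \cos{\left(3 \right)}}{2} - \frac{3 \cos{\left(13 \right)}}{2}.

Antiderivative: F(x) = \frac{3 \cos{\left(x^{2} - x + 1 \right)}}{2}; value = \frac{3 \cos{\left(3 \right)}}{2} - \frac{3 \cos{\left(13 \right)}}{2}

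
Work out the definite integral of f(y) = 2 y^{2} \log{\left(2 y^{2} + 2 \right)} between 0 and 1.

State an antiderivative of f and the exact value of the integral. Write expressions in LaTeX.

Since d/dy undoes antidifferentiation here, F'(y) = f(y) is required of F(y).
F(y) = \frac{2 y^{3} \log{\left(2 y^{2} + 2 \right)}}{3} - \frac{4 y^{3}}{9} + \frac{4 y}{3} - \frac{4 \operatorname{atan}{\left(y \right)}}{3} is an antiderivative of f.
Check: d/dy[\frac{2 y^{3} \log{\left(2 y^{2} + 2 \right)}}{3} - \frac{4 y^{3}}{9} + \frac{4 y}{3} - \frac{4 \operatorname{atan}{\left(y \right)}}{3}] = 2 y^{2} \log{\left(y^{2} + 1 \right)} + 2 y^{2} \log{\left(2 \right)}, which equals f(y).
F(1) = - \frac{\pi}{3} + \frac{8}{9} + \frac{2 \log{\left(4 \right)}}{3}; F(0) = 0.
Integral = F(1) - F(0) = - \frac{\pi}{3} + \frac{8}{9} + \frac{2 \log{\left(4 \right)}}{3}.

Antiderivative: F(y) = \frac{2 y^{3} \log{\left(2 y^{2} + 2 \right)}}{3} - \frac{4 y^{3}}{9} + \frac{4 y}{3} - \frac{4 \operatorname{atan}{\left(y \right)}}{3}; value = - \frac{\pi}{3} + \frac{8}{9} + \frac{2 \log{\left(4 \right)}}{3}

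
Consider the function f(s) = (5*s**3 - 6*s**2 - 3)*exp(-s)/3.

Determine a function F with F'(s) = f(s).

An antiderivative is F(s) = (-5*s**3 - 9*s**2 - 18*s - 15)*exp(-s)/3.

Recognize the product-rule pattern: f = u'v + uv' with u = -5*s**3/3 - 3*s**2 - 6*s - 5, v = exp(-s), so integration by parts undoes it.
Check: d/ds[(-5*s**3 - 9*s**2 - 18*s - 15)*exp(-s)/3] = (5*s**3 - 6*s**2 - 3)*exp(-s)/3 = f(s).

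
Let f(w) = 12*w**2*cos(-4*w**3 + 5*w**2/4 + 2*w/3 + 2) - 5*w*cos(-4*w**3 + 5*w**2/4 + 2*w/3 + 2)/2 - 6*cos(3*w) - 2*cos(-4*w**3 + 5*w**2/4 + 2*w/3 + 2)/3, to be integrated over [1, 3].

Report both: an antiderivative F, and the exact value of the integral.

Antiderivative: F(w) = -2*sin(3*w) - sin(-4*w**3 + 5*w**2/4 + 2*w/3 + 2); value = sin(371/4) - 2*sin(9) - sin(1/12) + 2*sin(3)

Integrate term by term and add the pieces.
F(w) = -2*sin(3*w) - sin(-4*w**3 + 5*w**2/4 + 2*w/3 + 2) is an antiderivative of f.
Check: d/dw[-2*sin(3*w) - sin(-4*w**3 + 5*w**2/4 + 2*w/3 + 2)] = 12*w**2*cos(-4*w**3 + 5*w**2/4 + 2*w/3 + 2) - 5*w*cos(-4*w**3 + 5*w**2/4 + 2*w/3 + 2)/2 - 6*cos(3*w) - 2*cos(-4*w**3 + 5*w**2/4 + 2*w/3 + 2)/3 = f(w).
F(3) = sin(371/4) - 2*sin(9); F(1) = -2*sin(3) + sin(1/12).
Integral = F(3) - F(1) = sin(371/4) - 2*sin(9) - sin(1/12) + 2*sin(3).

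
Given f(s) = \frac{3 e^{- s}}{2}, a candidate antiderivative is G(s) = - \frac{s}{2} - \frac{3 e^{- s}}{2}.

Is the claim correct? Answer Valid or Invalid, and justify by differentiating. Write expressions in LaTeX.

d/ds[G] = \frac{\left(3 - e^{s}\right) e^{- s}}{2}
d/ds[G] - f(s) = - \frac{1}{2} != 0.

Invalid: d/ds[G] - f = - \frac{1}{2}, which is not 0.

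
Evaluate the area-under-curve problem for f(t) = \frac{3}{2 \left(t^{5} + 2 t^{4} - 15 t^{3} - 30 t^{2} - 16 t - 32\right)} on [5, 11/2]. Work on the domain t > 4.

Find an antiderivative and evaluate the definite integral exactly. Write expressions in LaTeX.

Factor the denominator (2 \left(t - 4\right) \left(t + 2\right) \left(t + 4\right) \left(t^{2} + 1\right)) and decompose: f = \frac{3 \left(t - 2\right)}{170 \left(t^{2} + 1\right)} + \frac{3}{544 \left(t + 4\right)} - \frac{1}{40 \left(t + 2\right)} + \frac{1}{544 \left(t - 4\right)}; each piece integrates to a log, atan, or power term.
F(t) = \frac{\log{\left(t - 4 \right)}}{544} - \frac{\log{\left(t + 2 \right)}}{40} + \frac{3 \log{\left(t + 4 \right)}}{544} + \frac{3 \log{\left(t^{2} + 1 \right)}}{340} - \frac{3 \operatorname{atan}{\left(t \right)}}{85} is an antiderivative of f.
Check: d/dt[\frac{\log{\left(t - 4 \right)}}{544} - \frac{\log{\left(t + 2 \right)}}{40} + \frac{3 \log{\left(t + 4 \right)}}{544} + \frac{3 \log{\left(t^{2} + 1 \right)}}{340} - \frac{3 \operatorname{atan}{\left(t \right)}}{85}] = \frac{3}{2 t^{5} + 4 t^{4} - 30 t^{3} - 60 t^{2} - 32 t - 64}, which equals f(t).
F(11/2) = - \frac{\log{\left(\frac{15}{2} \right)}}{40} - \frac{3 \operatorname{atan}{\left(\frac{11}{2} \right)}}{85} + \frac{\log{\left(\frac{3}{2} \right)}}{544} + \frac{3 \log{\left(\frac{19}{2} \right)}}{544} + \frac{3 \log{\left(\frac{125}{4} \right)}}{340}; F(5) = - \frac{\log{\left(7 \right)}}{40} - \frac{3 \operatorname{atan}{\left(5 \right)}}{85} + \frac{3 \log{\left(9 \right)}}{544} + \frac{3 \log{\left(26 \right)}}{340}.
Integral = F(11/2) - F(5) = - \frac{\log{\left(\frac{15}{2} \right)}}{40} - \frac{3 \operatorname{atan}{\left(\frac{11}{2} \right)}}{85} - \frac{3 \log{\left(26 \right)}}{340} - \frac{3 \log{\left(9 \right)}}{544} + \frac{\log{\left(\frac{3}{2} \right)}}{544} + \frac{3 \log{\left(\frac{19}{2} \right)}}{544} + \frac{3 \log{\left(\frac{125}{4} \right)}}{340} + \frac{3 \operatorname{atan}{\left(5 \right)}}{85} + \frac{\log{\left(7 \right)}}{40}.

Antiderivative: F(t) = \frac{\log{\left(t - 4 \right)}}{544} - \frac{\log{\left(t + 2 \right)}}{40} + \frac{3 \log{\left(t + 4 \right)}}{544} + \frac{3 \log{\left(t^{2} + 1 \right)}}{340} - \frac{3 \operatorname{atan}{\left(t \right)}}{85}; value = - \frac{\log{\left(\frac{15}{2} \right)}}{40} - \frac{3 \operatorname{atan}{\left(\frac{11}{2} \right)}}{85} - \frac{3 \log{\left(26 \right)}}{340} - \frac{3 \log{\left(9 \right)}}{544} + \frac{\log{\left(\frac{3}{2} \right)}}{544} + \frac{3 \log{\left(\frac{19}{2} \right)}}{544} + \frac{3 \log{\left(\frac{125}{4} \right)}}{340} + \frac{3 \operatorname{atan}{\left(5 \right)}}{85} + \frac{\log{\left(7 \right)}}{40}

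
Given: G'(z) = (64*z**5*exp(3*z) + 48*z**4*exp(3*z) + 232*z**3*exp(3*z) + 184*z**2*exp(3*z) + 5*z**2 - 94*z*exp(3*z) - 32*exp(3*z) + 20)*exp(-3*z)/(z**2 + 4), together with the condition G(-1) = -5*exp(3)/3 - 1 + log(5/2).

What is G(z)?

Differentiate the proposed G(z) back; it has to land on the given G'(z).
A general antiderivative is 4*(-2*z**2 - z + 1)**2 + log(z**2/2 + 2) - 5*exp(-3*z)/3 + C.
The condition gives C = -5*exp(3)/3 - 1 + log(5/2) - (-5*exp(3)/3 + log(5/2)) = -1.
So G(z) = (12*(-2*z**2 - z + 1)**2*exp(3*z) + 3*exp(3*z)*log(z**2/2 + 2) - 3*exp(3*z) - 5)*exp(-3*z)/3.
Check: d/dz[(12*(-2*z**2 - z + 1)**2*exp(3*z) + 3*exp(3*z)*log(z**2/2 + 2) - 3*exp(3*z) - 5)*exp(-3*z)/3] = (64*z**5*exp(3*z) + 48*z**4*exp(3*z) + 232*z**3*exp(3*z) + 184*z**2*exp(3*z) + 5*z**2 - 94*z*exp(3*z) - 32*exp(3*z) + 20)/(z**2*exp(3*z) + 4*exp(3*z)), which equals G'(z).

G(z) = (12*(-2*z**2 - z + 1)**2*exp(3*z) + 3*exp(3*z)*log(z**2/2 + 2) - 3*exp(3*z) - 5)*exp(-3*z)/3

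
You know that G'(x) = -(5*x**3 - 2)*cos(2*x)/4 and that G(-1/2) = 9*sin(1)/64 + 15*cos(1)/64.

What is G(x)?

For G(x) to be correct, d/dx[G] must agree with the stated G'(x) identically.
A general antiderivative is -5*x**3*sin(2*x)/8 - 15*x**2*cos(2*x)/16 + 15*x*sin(2*x)/16 + sin(2*x)/4 + 15*cos(2*x)/32 + C.
The condition gives C = 9*sin(1)/64 + 15*cos(1)/64 - (9*sin(1)/64 + 15*cos(1)/64) = 0.
So G(x) = -(20*x**3*sin(2*x) + 30*x**2*cos(2*x) - 30*x*sin(2*x) - 8*sin(2*x) - 15*cos(2*x))/32.
Check: d/dx[-(20*x**3*sin(2*x) + 30*x**2*cos(2*x) - 30*x*sin(2*x) - 8*sin(2*x) - 15*cos(2*x))/32] = -5*x**3*cos(2*x)/4 + cos(2*x)/2, which equals G'(x).

G(x) = -(20*x**3*sin(2*x) + 30*x**2*cos(2*x) - 30*x*sin(2*x) - 8*sin(2*x) - 15*cos(2*x))/32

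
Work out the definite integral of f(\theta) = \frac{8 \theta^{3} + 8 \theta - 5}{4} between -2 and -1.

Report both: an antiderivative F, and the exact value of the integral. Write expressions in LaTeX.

Antiderivative: F(\theta) = \frac{2 \theta^{4} + 4 \theta^{2} - 5 \theta + 16}{4}; value = - \frac{47}{4}

Since d/d\theta undoes antidifferentiation here, F'(\theta) = f(\theta) is required of F(\theta).
F(\theta) = \frac{2 \theta^{4} + 4 \theta^{2} - 5 \theta + 16}{4} is an antiderivative of f.
Check: d/d\theta[\frac{2 \theta^{4} + 4 \theta^{2} - 5 \theta + 16}{4}] = 2 \theta^{3} + 2 \theta - \frac{5}{4}, which equals f(\theta).
F(-1) = \frac{27}{4}; F(-2) = \frac{37}{2}.
Integral = F(-1) - F(-2) = - \frac{47}{4}.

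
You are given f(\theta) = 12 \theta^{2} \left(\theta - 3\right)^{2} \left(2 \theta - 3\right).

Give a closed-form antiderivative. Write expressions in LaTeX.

An antiderivative is F(\theta) = 4 \theta^{6} - 36 \theta^{5} + 108 \theta^{4} - 108 \theta^{3}.

The substitution u = \theta^{2} - 3 \theta works: f is exactly (dF/du)*(du/d\theta) for that inner function.
Check: d/d\theta[4 \theta^{6} - 36 \theta^{5} + 108 \theta^{4} - 108 \theta^{3}] = 24 \theta^{5} - 180 \theta^{4} + 432 \theta^{3} - 324 \theta^{2}, which equals f(\theta).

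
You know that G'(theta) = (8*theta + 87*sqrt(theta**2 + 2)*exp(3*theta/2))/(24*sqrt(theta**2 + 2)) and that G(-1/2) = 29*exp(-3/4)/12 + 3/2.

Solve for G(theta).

Recover the given G'(theta) by differentiating a candidate G(theta); any mismatch rules it out.
A general antiderivative is sqrt(theta**2 + 2)/3 + 29*exp(3*theta/2)/12 + C.
The condition gives C = 29*exp(-3/4)/12 + 3/2 - (1/2 + 29*exp(-3/4)/12) = 1.
So G(theta) = (4*sqrt(theta**2 + 2) + 29*exp(3*theta/2) + 12)/12.
Check: d/dtheta[(4*sqrt(theta**2 + 2) + 29*exp(3*theta/2) + 12)/12] = (8*theta + 87*sqrt(theta**2 + 2)*exp(3*theta/2))/(24*sqrt(theta**2 + 2)) = G'(theta).

G(theta) = (4*sqrt(theta**2 + 2) + 29*exp(3*theta/2) + 12)/12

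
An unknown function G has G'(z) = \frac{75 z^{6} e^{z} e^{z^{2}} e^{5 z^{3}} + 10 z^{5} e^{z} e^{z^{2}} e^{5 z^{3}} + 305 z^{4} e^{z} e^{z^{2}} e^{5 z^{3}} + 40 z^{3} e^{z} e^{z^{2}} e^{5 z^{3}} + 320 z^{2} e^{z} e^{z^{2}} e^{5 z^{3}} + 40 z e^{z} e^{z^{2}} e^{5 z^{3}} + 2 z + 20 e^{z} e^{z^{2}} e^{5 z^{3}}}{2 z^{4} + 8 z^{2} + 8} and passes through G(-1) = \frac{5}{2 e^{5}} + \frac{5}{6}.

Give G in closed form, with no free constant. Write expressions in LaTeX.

G(z) = \frac{5 e^{z} e^{z^{2}} e^{5 z^{3}}}{2} + 1 - \frac{1}{2 z^{2} + 4}

Whatever form G(z) takes, its d/dz must return the stated G'(z).
A general antiderivative is \frac{5 e^{5 z^{3} + z^{2} + z}}{2} - \frac{1}{2 z^{2} + 4} + C.
The condition gives C = \frac{5}{2 e^{5}} + \frac{5}{6} - (- \frac{1}{6} + \frac{5}{2 e^{5}}) = 1.
So G(z) = \frac{5 e^{z} e^{z^{2}} e^{5 z^{3}}}{2} + 1 - \frac{1}{2 z^{2} + 4}.
Check: d/dz[\frac{5 e^{z} e^{z^{2}} e^{5 z^{3}}}{2} + 1 - \frac{1}{2 z^{2} + 4}] = \frac{75 z^{6} e^{z} e^{z^{2}} e^{5 z^{3}} + 10 z^{5} e^{z} e^{z^{2}} e^{5 z^{3}} + 305 z^{4} e^{z} e^{z^{2}} e^{5 z^{3}} + 40 z^{3} e^{z} e^{z^{2}} e^{5 z^{3}} + 320 z^{2} e^{z} e^{z^{2}} e^{5 z^{3}} + 40 z e^{z} e^{z^{2}} e^{5 z^{3}} + 2 z + 20 e^{z} e^{z^{2}} e^{5 z^{3}}}{2 z^{4} + 8 z^{2} + 8} = G'(z).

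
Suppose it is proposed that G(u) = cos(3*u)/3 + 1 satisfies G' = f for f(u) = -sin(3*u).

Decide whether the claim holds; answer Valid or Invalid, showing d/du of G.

d/du[G] = -sin(3*u)
This equals f(u) exactly, so the claim holds.

Valid - differentiating G returns exactly f.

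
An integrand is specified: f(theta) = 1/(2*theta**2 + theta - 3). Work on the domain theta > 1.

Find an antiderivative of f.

The denominator factors as (theta - 1)*(2*theta + 3); partial fractions split f into directly integrable pieces: -2/(5*(2*theta + 3)) + 1/(5*(theta - 1)).
Check: d/dtheta[log(theta - 1)/5 - log(theta + 3/2)/5] = 1/(2*theta**2 + theta - 3) = f(theta).

An antiderivative is F(theta) = log(theta - 1)/5 - log(theta + 3/2)/5.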